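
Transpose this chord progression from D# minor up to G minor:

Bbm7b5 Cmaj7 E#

Ebbm7b5 Fbmaj7 A

D# minor up to G minor is a diminished fourth; each chord root moves by that interval while the quality stays the same.
Bbm7b5: root Bb up a diminished fourth → Ebb, giving Ebbm7b5.
Cmaj7: root C up a diminished fourth → Fb, giving Fbmaj7.
E#: root E# up a diminished fourth → A, giving A.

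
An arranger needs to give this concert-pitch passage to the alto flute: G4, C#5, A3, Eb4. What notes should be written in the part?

C5 F#5 D4 Ab4

The alto flute sounds a perfect fourth below written, so the written part must be a perfect fourth above concert — transpose each note up.
G4 to C5
C#5 to F#5
A3 to D4
Eb4 to Ab4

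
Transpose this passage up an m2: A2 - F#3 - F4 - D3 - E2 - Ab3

Bb2 G3 Gb4 Eb3 F2 Bbb3

A2 up a minor second is Bb2.
A minor second up from F#3 gives G3.
F4: a second up reaches G, and 1 semitone makes it Gb4.
A minor second up from D3 gives Eb3.
E2 up a minor second is F2.
Ab3 up a minor second is Bbb3.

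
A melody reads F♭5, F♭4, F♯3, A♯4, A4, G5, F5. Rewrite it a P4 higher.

Fb5 becomes Bbb5
Fb4 becomes Bbb4
F#3 becomes B3
A#4 becomes D#5
A4 becomes D5
G5 becomes C6
F5 becomes Bb5

Bbb5 Bbb4 B3 D#5 D5 C6 Bb5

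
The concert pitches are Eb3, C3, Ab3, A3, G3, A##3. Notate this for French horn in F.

Bb3 G3 Eb4 E4 D4 E##4

Written C4 sounds as F3 on the French horn in F, so concert pitches are written a perfect fifth up.
Eb3 becomes Bb3
C3 becomes G3
Ab3 becomes Eb4
A3 becomes E4
G3 becomes D4
A##3 becomes E##4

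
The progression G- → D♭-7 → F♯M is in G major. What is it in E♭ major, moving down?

Eb- Bbb-7 DM

G major down to E♭ major is a major third; each chord root moves by that interval while the quality stays the same.
G-: root G down a major third → Eb, giving Eb-.
D♭-7: root D♭ down a major third → Bbb, giving Bbb-7.
F♯M: root F♯ down a major third → D, giving DM.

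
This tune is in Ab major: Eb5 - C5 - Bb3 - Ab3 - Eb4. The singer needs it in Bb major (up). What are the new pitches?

Ab major to Bb major up is a major second, so every note moves up by that interval.
Eb5 gives F5
C5 gives D5
Bb3 gives C4
Ab3 gives Bb3
Eb4 gives F4

F5 D5 C4 Bb3 F4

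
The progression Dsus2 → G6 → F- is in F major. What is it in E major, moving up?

C#sus2 F#6 E-

F major up to E major is a major seventh; each chord root moves by that interval while the quality stays the same.
Dsus2: root D up a major seventh → C#, giving C#sus2.
G6: root G up a major seventh → F#, giving F#6.
F-: root F up a major seventh → E, giving E-.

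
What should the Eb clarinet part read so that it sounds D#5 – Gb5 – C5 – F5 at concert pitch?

The Eb clarinet sounds a minor third above written, so the written part must be a minor third below concert — transpose each note down.
D#5 -> B#4
Gb5 -> Eb5
C5 -> A4
F5 -> D5

B#4 Eb5 A4 D5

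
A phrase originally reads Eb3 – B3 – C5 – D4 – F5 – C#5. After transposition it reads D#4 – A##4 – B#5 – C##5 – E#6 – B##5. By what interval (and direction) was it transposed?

up an augmented seventh

From Eb3 to D#4 is 7 letter names — a seventh of some quality.
Eb3 to D#4 is 12 semitones, which makes it an augmented seventh; the second version is higher, so the direction is up.
Checking another pair — C#5 → B##5 — gives the same interval.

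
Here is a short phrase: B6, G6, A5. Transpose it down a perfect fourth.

B6: a fourth down reaches F, and 5 semitones makes it F#6.
G6 down a perfect fourth is D6.
A5: a fourth down reaches E, and 5 semitones makes it E5.

F#6 D6 E5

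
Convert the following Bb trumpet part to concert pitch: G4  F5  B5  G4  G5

F4 Eb5 A5 F4 F5

Written C4 on the Bb trumpet sounds as Bb3, a major second lower; apply that shift to every note.
G4 becomes F4
F5 becomes Eb5
B5 becomes A5
G4 becomes F4
G5 becomes F5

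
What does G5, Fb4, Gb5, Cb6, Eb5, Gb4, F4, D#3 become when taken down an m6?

B4 Ab3 Bb4 Eb5 G4 Bb3 A3 F##2

G5 to B4
Fb4 to Ab3
Gb5 to Bb4
Cb6 to Eb5
Eb5 to G4
Gb4 to Bb3
F4 to A3
D#3 to F##2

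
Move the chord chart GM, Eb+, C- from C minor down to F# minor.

C#M A+ F#-

C minor down to F# minor is a diminished fifth; each chord root moves by that interval while the quality stays the same.
GM: root G down a diminished fifth → C#, giving C#M.
Eb+: root Eb down a diminished fifth → A, giving A+.
C-: root C down a diminished fifth → F#, giving F#-.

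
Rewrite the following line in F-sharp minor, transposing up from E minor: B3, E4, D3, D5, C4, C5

From E up to F-sharp is a major second; apply that to each pitch.
B3 gives C#4
E4 gives F#4
D3 gives E3
D5 gives E5
C4 gives D4
C5 gives D5

C#4 F#4 E3 E5 D4 D5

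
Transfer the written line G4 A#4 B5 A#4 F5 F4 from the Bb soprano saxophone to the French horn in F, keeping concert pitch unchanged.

C5 D#5 E6 D#5 Bb5 Bb4

First find concert pitch: the Bb soprano saxophone sounds a major second below written, so G4 A#4 B5 A#4 F5 F4 sounds F4 G#4 A5 G#4 Eb5 Eb4.
Then write for French horn in F: it sounds a perfect fifth below written, so the part must be a perfect fifth above concert.
F4 → C5
G#4 → D#5
A5 → E6
G#4 → D#5
Eb5 → Bb5
Eb4 → Bb4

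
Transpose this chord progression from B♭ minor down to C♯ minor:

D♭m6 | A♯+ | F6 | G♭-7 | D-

B♭ minor down to C♯ minor is a diminished seventh; each chord root moves by that interval while the quality stays the same.
D♭m6: root D♭ down a diminished seventh → E, giving Em6.
A♯+: root A♯ down a diminished seventh → B##, giving B##+.
F6: root F down a diminished seventh → G#, giving G#6.
G♭-7: root G♭ down a diminished seventh → A, giving A-7.
D-: root D down a diminished seventh → E#, giving E#-.

Em6 B##+ G#6 A-7 E#-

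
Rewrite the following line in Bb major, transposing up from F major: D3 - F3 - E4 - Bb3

G3 Bb3 A4 Eb4

F major to Bb major up is a perfect fourth, so every note moves up by that interval.
D3 gives G3
F3 gives Bb3
E4 gives A4
Bb3 gives Eb4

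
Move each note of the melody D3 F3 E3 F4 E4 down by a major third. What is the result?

D3 gives Bb2
F3 gives Db3
E3 gives C3
F4 gives Db4
E4 gives C4

Bb2 Db3 C3 Db4 C4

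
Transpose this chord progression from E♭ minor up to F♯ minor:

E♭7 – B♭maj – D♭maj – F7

E♭ minor up to F♯ minor is an augmented second; each chord root moves by that interval while the quality stays the same.
E♭7: root E♭ up an augmented second → F#, giving F#7.
B♭maj: root B♭ up an augmented second → C#, giving C#maj.
D♭maj: root D♭ up an augmented second → E, giving Emaj.
F7: root F up an augmented second → G#, giving G#7.

F#7 C#maj Emaj G#7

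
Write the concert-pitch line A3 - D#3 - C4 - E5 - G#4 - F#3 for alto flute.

Written C4 sounds as G3 on the alto flute, so concert pitches are written a perfect fourth up.
A3 → D4
D#3 → G#3
C4 → F4
E5 → A5
G#4 → C#5
F#3 → B3

D4 G#3 F4 A5 C#5 B3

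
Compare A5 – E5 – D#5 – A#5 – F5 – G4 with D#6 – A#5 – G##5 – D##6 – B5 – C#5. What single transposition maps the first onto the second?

up an augmented fourth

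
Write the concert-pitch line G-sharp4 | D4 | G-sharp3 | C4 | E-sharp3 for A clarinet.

B4 F4 B3 Eb4 G#3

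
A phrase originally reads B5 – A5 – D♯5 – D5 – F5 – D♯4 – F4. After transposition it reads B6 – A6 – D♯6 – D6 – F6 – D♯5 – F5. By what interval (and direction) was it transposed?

Take the first pair: B5 → B6. B to B spans 8 letter names, so the interval is some kind of octave.
B5 to B6 is 12 semitones, which makes it a perfect octave; the second version is higher, so the direction is up.
Checking another pair — F4 → F5 — gives the same interval.

up a perfect octave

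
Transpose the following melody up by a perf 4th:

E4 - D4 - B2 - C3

E4 → A4
D4 → G4
B2 → E3
C3 → F3

A4 G4 E3 F3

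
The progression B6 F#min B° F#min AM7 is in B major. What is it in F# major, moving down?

B major down to F# major is a perfect fourth; each chord root moves by that interval while the quality stays the same.
B6: root B down a perfect fourth → F#, giving F#6.
F#min: root F# down a perfect fourth → C#, giving C#min.
B°: root B down a perfect fourth → F#, giving F#°.
F#min: root F# down a perfect fourth → C#, giving C#min.
AM7: root A down a perfect fourth → E, giving EM7.

F#6 C#min F#° C#min EM7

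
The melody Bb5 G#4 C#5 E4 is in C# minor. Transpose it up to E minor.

C# minor to E minor up is a minor third, so every note moves up by that interval.
Bb5 → Db6
G#4 → B4
C#5 → E5
E4 → G4

Db6 B4 E5 G4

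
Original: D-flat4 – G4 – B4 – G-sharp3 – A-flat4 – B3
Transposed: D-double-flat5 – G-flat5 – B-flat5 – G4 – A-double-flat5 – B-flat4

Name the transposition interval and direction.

up a diminished octave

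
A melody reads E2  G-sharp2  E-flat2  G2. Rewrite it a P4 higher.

A2 C#3 Ab2 C3

E2 to A2
G#2 to C#3
Eb2 to Ab2
G2 to C3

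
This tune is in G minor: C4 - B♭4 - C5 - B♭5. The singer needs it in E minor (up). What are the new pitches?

A4 G5 A5 G6

G minor to E minor up is a major sixth, so every note moves up by that interval.
C4 to A4
Bb4 to G5
C5 to A5
Bb5 to G6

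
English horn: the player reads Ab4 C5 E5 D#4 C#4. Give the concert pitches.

The English horn sounds a perfect fifth below written, so transpose each written note down a perfect fifth.
Ab4 to Db4
C5 to F4
E5 to A4
D#4 to G#3
C#4 to F#3

Db4 F4 A4 G#3 F#3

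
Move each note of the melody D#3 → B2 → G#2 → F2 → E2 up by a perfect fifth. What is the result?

A#3 F#3 D#3 C3 B2

D#3: a fifth up reaches A, and 7 semitones makes it A#3.
B2 up a perfect fifth is F#3.
G#2 up a perfect fifth is D#3.
F2: a fifth up reaches C, and 7 semitones makes it C3.
E2: a fifth up reaches B, and 7 semitones makes it B2.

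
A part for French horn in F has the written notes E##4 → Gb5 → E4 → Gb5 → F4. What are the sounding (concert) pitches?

The French horn in F sounds a perfect fifth below written, so transpose each written note down a perfect fifth.
E##4 gives A##3
Gb5 gives Cb5
E4 gives A3
Gb5 gives Cb5
F4 gives Bb3

A##3 Cb5 A3 Cb5 Bb3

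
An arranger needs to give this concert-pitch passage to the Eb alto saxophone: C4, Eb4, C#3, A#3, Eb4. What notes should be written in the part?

A4 C5 A#3 F##4 C5

Written C4 sounds as Eb3 on the Eb alto saxophone, so concert pitches are written a major sixth up.
C4 → A4
Eb4 → C5
C#3 → A#3
A#3 → F##4
Eb4 → C5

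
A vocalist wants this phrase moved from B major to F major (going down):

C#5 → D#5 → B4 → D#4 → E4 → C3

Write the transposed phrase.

From B down to F is an augmented fourth; apply that to each pitch.
C#5 becomes G4
D#5 becomes A4
B4 becomes F4
D#4 becomes A3
E4 becomes Bb3
C3 becomes Gb2

G4 A4 F4 A3 Bb3 Gb2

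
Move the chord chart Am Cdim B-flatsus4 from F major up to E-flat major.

F major up to E-flat major is a minor seventh; each chord root moves by that interval while the quality stays the same.
Am: root A up a minor seventh → G, giving Gm.
Cdim: root C up a minor seventh → Bb, giving Bbdim.
B-flatsus4: root B-flat up a minor seventh → Ab, giving Absus4.

Gm Bbdim Absus4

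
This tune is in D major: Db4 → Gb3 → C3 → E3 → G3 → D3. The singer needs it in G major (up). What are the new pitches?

From D up to G is a perfect fourth; apply that to each pitch.
Db4 becomes Gb4
Gb3 becomes Cb4
C3 becomes F3
E3 becomes A3
G3 becomes C4
D3 becomes G3

Gb4 Cb4 F3 A3 C4 G3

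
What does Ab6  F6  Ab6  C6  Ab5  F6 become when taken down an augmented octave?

Ab6 gives Abb5
F6 gives Fb5
Ab6 gives Abb5
C6 gives Cb5
Ab5 gives Abb4
F6 gives Fb5

Abb5 Fb5 Abb5 Cb5 Abb4 Fb5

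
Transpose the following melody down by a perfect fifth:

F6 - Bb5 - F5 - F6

Bb5 Eb5 Bb4 Bb5

F6 down a perfect fifth is Bb5.
Bb5: a fifth down reaches E, and 7 semitones makes it Eb5.
F5: a fifth down reaches B, and 7 semitones makes it Bb4.
F6: a fifth down reaches B, and 7 semitones makes it Bb5.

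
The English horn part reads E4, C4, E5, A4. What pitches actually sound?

A3 F3 A4 D4

The English horn sounds a perfect fifth below written, so transpose each written note down a perfect fifth.
E4 becomes A3
C4 becomes F3
E5 becomes A4
A4 becomes D4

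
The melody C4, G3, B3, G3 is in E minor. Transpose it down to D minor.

Bb3 F3 A3 F3

E minor to D minor down is a major second, so every note moves down by that interval.
C4 to Bb3
G3 to F3
B3 to A3
G3 to F3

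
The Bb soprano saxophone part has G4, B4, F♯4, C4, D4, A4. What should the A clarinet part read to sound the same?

First find concert pitch: the Bb soprano saxophone sounds a major second below written, so G4 B4 F♯4 C4 D4 A4 sounds F4 A4 E4 Bb3 C4 G4.
Then write for A clarinet: it sounds a minor third below written, so the part must be a minor third above concert.
F4 → Ab4
A4 → C5
E4 → G4
Bb3 → Db4
C4 → Eb4
G4 → Bb4

Ab4 C5 G4 Db4 Eb4 Bb4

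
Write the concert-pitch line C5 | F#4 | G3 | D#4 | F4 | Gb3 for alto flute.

F5 B4 C4 G#4 Bb4 Cb4

Written C4 sounds as G3 on the alto flute, so concert pitches are written a perfect fourth up.
C5 becomes F5
F#4 becomes B4
G3 becomes C4
D#4 becomes G#4
F4 becomes Bb4
Gb3 becomes Cb4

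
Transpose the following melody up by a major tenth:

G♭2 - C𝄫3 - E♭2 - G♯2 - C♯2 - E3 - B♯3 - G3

Gb2 to Bb3
Cbb3 to Ebb4
Eb2 to G3
G#2 to B#3
C#2 to E#3
E3 to G#4
B#3 to D##5
G3 to B4

Bb3 Ebb4 G3 B#3 E#3 G#4 D##5 B4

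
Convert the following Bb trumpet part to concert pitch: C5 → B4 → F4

Bb4 A4 Eb4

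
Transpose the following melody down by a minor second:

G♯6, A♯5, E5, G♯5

F##6 G##5 D#5 F##5

G#6 down a minor second is F##6.
A#5 down a minor second is G##5.
E5: a second down reaches D, and 1 semitone makes it D#5.
G#5: a second down reaches F, and 1 semitone makes it F##5.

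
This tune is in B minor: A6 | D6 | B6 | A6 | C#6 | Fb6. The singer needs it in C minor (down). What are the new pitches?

Bb5 Eb5 C6 Bb5 D5 Gbb5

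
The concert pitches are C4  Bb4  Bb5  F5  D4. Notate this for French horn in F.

The French horn in F sounds a perfect fifth below written, so the written part must be a perfect fifth above concert — transpose each note up.
C4 to G4
Bb4 to F5
Bb5 to F6
F5 to C6
D4 to A4

G4 F5 F6 C6 A4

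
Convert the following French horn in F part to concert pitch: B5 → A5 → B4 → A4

E5 D5 E4 D4

The French horn in F sounds a perfect fifth below written, so transpose each written note down a perfect fifth.
B5 -> E5
A5 -> D5
B4 -> E4
A4 -> D4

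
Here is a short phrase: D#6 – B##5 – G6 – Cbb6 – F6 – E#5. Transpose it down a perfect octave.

D#5 B##4 G5 Cbb5 F5 E#4

D#6 → D#5
B##5 → B##4
G6 → G5
Cbb6 → Cbb5
F6 → F5
E#5 → E#4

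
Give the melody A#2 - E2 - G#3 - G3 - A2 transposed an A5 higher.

A#2 → E##3
E2 → B#2
G#3 → D##4
G3 → D#4
A2 → E#3

E##3 B#2 D##4 D#4 E#3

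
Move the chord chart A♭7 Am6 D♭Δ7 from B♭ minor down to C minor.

Bb7 Bm6 EbΔ7

B♭ minor down to C minor is a minor seventh; each chord root moves by that interval while the quality stays the same.
A♭7: root A♭ down a minor seventh → Bb, giving Bb7.
Am6: root A down a minor seventh → B, giving Bm6.
D♭Δ7: root D♭ down a minor seventh → Eb, giving EbΔ7.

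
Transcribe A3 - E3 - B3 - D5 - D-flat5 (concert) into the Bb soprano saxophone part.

The Bb soprano saxophone sounds a major second below written, so the written part must be a major second above concert — transpose each note up.
A3 to B3
E3 to F#3
B3 to C#4
D5 to E5
Db5 to Eb5

B3 F#3 C#4 E5 Eb5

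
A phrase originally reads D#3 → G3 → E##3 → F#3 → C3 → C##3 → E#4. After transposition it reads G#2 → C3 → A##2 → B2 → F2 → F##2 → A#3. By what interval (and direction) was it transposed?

Take the first pair: D#3 → G#2. D to G spans 5 letter names, so the interval is some kind of fifth.
G#2 to D#3 is 7 semitones, which makes it a perfect fifth; the second version is lower, so the direction is down.
Checking another pair — E#4 → A#3 — gives the same interval.

down a perfect fifth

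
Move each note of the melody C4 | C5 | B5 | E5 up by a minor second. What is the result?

C4 gives Db4
C5 gives Db5
B5 gives C6
E5 gives F5

Db4 Db5 C6 F5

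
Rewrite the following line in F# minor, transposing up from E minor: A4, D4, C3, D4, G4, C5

E minor to F# minor up is a major second, so every note moves up by that interval.
A4 gives B4
D4 gives E4
C3 gives D3
D4 gives E4
G4 gives A4
C5 gives D5

B4 E4 D3 E4 A4 D5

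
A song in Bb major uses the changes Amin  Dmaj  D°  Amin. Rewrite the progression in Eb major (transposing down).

Bb major down to Eb major is a perfect fifth; each chord root moves by that interval while the quality stays the same.
Amin: root A down a perfect fifth → D, giving Dmin.
Dmaj: root D down a perfect fifth → G, giving Gmaj.
D°: root D down a perfect fifth → G, giving G°.
Amin: root A down a perfect fifth → D, giving Dmin.

Dmin Gmaj G° Dmin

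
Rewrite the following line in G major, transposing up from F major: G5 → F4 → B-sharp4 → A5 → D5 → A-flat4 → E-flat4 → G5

A5 G4 C##5 B5 E5 Bb4 F4 A5

F major to G major up is a major second, so every note moves up by that interval.
G5 to A5
F4 to G4
B#4 to C##5
A5 to B5
D5 to E5
Ab4 to Bb4
Eb4 to F4
G5 to A5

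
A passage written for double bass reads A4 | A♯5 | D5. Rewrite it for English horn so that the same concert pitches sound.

First find concert pitch: the double bass sounds a perfect octave below written, so A4 A♯5 D5 sounds A3 A#4 D4.
Then write for English horn: it sounds a perfect fifth below written, so the part must be a perfect fifth above concert.
A3 → E4
A#4 → E#5
D4 → A4

E4 E#5 A4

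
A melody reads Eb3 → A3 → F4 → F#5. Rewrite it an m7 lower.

F2 B2 G3 G#4

Eb3 -> F2
A3 -> B2
F4 -> G3
F#5 -> G#4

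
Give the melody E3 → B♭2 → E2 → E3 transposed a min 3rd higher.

G3 Db3 G2 G3

E3 -> G3
Bb2 -> Db3
E2 -> G2
E3 -> G3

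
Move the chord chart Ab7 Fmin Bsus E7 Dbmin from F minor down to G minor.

Bb7 Gmin C#sus F#7 Ebmin

F minor down to G minor is a minor seventh; each chord root moves by that interval while the quality stays the same.
Ab7: root Ab down a minor seventh → Bb, giving Bb7.
Fmin: root F down a minor seventh → G, giving Gmin.
Bsus: root B down a minor seventh → C#, giving C#sus.
E7: root E down a minor seventh → F#, giving F#7.
Dbmin: root Db down a minor seventh → Eb, giving Ebmin.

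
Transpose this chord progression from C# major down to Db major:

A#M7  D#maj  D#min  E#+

BbM7 Ebmaj Ebmin F+

C# major down to Db major is an augmented seventh; each chord root moves by that interval while the quality stays the same.
A#M7: root A# down an augmented seventh → Bb, giving BbM7.
D#maj: root D# down an augmented seventh → Eb, giving Ebmaj.
D#min: root D# down an augmented seventh → Eb, giving Ebmin.
E#+: root E# down an augmented seventh → F, giving F+.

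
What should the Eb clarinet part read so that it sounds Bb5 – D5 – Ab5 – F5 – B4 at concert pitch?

Written C4 sounds as Eb4 on the Eb clarinet, so concert pitches are written a minor third down.
Bb5 -> G5
D5 -> B4
Ab5 -> F5
F5 -> D5
B4 -> G#4

G5 B4 F5 D5 G#4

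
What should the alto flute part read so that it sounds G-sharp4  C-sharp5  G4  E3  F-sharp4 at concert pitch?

C#5 F#5 C5 A3 B4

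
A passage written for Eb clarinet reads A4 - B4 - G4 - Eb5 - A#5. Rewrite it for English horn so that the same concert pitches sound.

First find concert pitch: the Eb clarinet sounds a minor third above written, so A4 B4 G4 Eb5 A#5 sounds C5 D5 Bb4 Gb5 C#6.
Then write for English horn: it sounds a perfect fifth below written, so the part must be a perfect fifth above concert.
C5 → G5
D5 → A5
Bb4 → F5
Gb5 → Db6
C#6 → G#6

G5 A5 F5 Db6 G#6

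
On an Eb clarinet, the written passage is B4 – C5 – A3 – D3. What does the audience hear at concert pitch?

The Eb clarinet sounds a minor third above written, so transpose each written note up a minor third.
B4 becomes D5
C5 becomes Eb5
A3 becomes C4
D3 becomes F3

D5 Eb5 C4 F3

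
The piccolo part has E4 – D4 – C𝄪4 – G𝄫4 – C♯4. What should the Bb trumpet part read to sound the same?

F#5 E5 D##5 Abb5 D#5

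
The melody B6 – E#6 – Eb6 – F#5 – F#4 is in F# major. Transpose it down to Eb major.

F# major to Eb major down is an augmented second, so every note moves down by that interval.
B6 → Ab6
E#6 → D6
Eb6 → Dbb6
F#5 → Eb5
F#4 → Eb4

Ab6 D6 Dbb6 Eb5 Eb4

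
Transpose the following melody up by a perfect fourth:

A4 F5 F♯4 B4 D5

D5 Bb5 B4 E5 G5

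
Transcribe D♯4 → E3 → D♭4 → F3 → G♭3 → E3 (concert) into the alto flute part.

The alto flute sounds a perfect fourth below written, so the written part must be a perfect fourth above concert — transpose each note up.
D#4 to G#4
E3 to A3
Db4 to Gb4
F3 to Bb3
Gb3 to Cb4
E3 to A3

G#4 A3 Gb4 Bb3 Cb4 A3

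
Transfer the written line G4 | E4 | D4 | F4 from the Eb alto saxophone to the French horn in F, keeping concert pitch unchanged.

F4 D4 C4 Eb4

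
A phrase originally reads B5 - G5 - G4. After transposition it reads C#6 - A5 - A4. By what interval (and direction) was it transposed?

From B5 to C#6 is 2 letter names — a second of some quality.
B5 to C#6 is 2 semitones, which makes it a major second; the second version is higher, so the direction is up.
Checking another pair — G4 → A4 — gives the same interval.

up a major second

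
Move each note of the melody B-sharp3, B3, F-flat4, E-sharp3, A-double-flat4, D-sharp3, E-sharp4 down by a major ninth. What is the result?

A#2 A2 Ebb3 D#2 Gbb3 C#2 D#3

B#3: a ninth down reaches A, and 14 semitones makes it A#2.
A major ninth down from B3 gives A2.
Fb4: a ninth down reaches E, and 14 semitones makes it Ebb3.
E#3: a ninth down reaches D, and 14 semitones makes it D#2.
Abb4 down a major ninth is Gbb3.
A major ninth down from D#3 gives C#2.
E#4 down a major ninth is D#3.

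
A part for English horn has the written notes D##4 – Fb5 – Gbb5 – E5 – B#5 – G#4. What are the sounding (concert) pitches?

Written C4 on the English horn sounds as F3, a perfect fifth lower; apply that shift to every note.
D##4 → G##3
Fb5 → Bbb4
Gbb5 → Cbb5
E5 → A4
B#5 → E#5
G#4 → C#4

G##3 Bbb4 Cbb5 A4 E#5 C#4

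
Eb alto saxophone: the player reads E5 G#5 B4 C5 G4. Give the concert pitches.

Written C4 on the Eb alto saxophone sounds as Eb3, a major sixth lower; apply that shift to every note.
E5 becomes G4
G#5 becomes B4
B4 becomes D4
C5 becomes Eb4
G4 becomes Bb3

G4 B4 D4 Eb4 Bb3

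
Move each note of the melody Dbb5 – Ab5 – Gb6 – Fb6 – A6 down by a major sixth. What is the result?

Fbb4 Cb5 Bbb5 Abb5 C6

Dbb5 gives Fbb4
Ab5 gives Cb5
Gb6 gives Bbb5
Fb6 gives Abb5
A6 gives C6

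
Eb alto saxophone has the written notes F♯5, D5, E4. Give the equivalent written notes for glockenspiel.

A2 F2 G1

First find concert pitch: the Eb alto saxophone sounds a major sixth below written, so F♯5 D5 E4 sounds A4 F4 G3.
Then write for glockenspiel: it sounds a perfect fifteenth above written, so the part must be a perfect fifteenth below concert.
A4 → A2
F4 → F2
G3 → G1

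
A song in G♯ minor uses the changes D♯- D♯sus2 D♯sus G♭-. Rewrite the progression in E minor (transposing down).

G♯ minor down to E minor is a major third; each chord root moves by that interval while the quality stays the same.
D♯-: root D♯ down a major third → B, giving B-.
D♯sus2: root D♯ down a major third → B, giving Bsus2.
D♯sus: root D♯ down a major third → B, giving Bsus.
G♭-: root G♭ down a major third → Ebb, giving Ebb-.

B- Bsus2 Bsus Ebb-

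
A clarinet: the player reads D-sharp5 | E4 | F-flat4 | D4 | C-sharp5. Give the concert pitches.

B#4 C#4 Db4 B3 A#4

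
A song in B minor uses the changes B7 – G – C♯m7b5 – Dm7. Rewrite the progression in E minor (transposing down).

E7 C F#m7b5 Gm7

B minor down to E minor is a perfect fifth; each chord root moves by that interval while the quality stays the same.
B7: root B down a perfect fifth → E, giving E7.
G: root G down a perfect fifth → C, giving C.
C♯m7b5: root C♯ down a perfect fifth → F#, giving F#m7b5.
Dm7: root D down a perfect fifth → G, giving Gm7.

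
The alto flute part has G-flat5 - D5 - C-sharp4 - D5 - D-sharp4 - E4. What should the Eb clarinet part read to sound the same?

First find concert pitch: the alto flute sounds a perfect fourth below written, so G-flat5 D5 C-sharp4 D5 D-sharp4 E4 sounds Db5 A4 G#3 A4 A#3 B3.
Then write for Eb clarinet: it sounds a minor third above written, so the part must be a minor third below concert.
Db5 → Bb4
A4 → F#4
G#3 → E#3
A4 → F#4
A#3 → F##3
B3 → G#3

Bb4 F#4 E#3 F#4 F##3 G#3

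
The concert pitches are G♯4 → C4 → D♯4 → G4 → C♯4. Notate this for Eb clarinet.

The Eb clarinet sounds a minor third above written, so the written part must be a minor third below concert — transpose each note down.
G#4 becomes E#4
C4 becomes A3
D#4 becomes B#3
G4 becomes E4
C#4 becomes A#3

E#4 A3 B#3 E4 A#3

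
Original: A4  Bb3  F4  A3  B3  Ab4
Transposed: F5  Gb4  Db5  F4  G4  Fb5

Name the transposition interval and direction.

up a minor sixth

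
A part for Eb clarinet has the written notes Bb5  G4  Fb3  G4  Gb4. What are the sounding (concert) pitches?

Db6 Bb4 Abb3 Bb4 Bbb4

The Eb clarinet sounds a minor third above written, so transpose each written note up a minor third.
Bb5 -> Db6
G4 -> Bb4
Fb3 -> Abb3
G4 -> Bb4
Gb4 -> Bbb4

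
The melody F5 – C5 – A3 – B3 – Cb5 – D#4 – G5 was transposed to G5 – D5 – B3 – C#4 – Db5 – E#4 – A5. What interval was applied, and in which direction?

up a major second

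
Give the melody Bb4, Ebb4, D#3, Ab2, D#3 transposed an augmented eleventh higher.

Bb4 up an augmented eleventh is E6.
Ebb4 up an augmented eleventh is Ab5.
An augmented eleventh up from D#3 gives G##4.
Ab2: an eleventh up reaches D, and 18 semitones makes it D4.
D#3: an eleventh up reaches G, and 18 semitones makes it G##4.

E6 Ab5 G##4 D4 G##4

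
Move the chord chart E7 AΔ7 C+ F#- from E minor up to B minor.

B7 EΔ7 G+ C#-

E minor up to B minor is a perfect fifth; each chord root moves by that interval while the quality stays the same.
E7: root E up a perfect fifth → B, giving B7.
AΔ7: root A up a perfect fifth → E, giving EΔ7.
C+: root C up a perfect fifth → G, giving G+.
F#-: root F# up a perfect fifth → C#, giving C#-.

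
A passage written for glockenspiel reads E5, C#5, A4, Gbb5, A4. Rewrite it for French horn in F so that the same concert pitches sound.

First find concert pitch: the glockenspiel sounds a perfect fifteenth above written, so E5 C#5 A4 Gbb5 A4 sounds E7 C#7 A6 Gbb7 A6.
Then write for French horn in F: it sounds a perfect fifth below written, so the part must be a perfect fifth above concert.
E7 → B7
C#7 → G#7
A6 → E7
Gbb7 → Dbb8
A6 → E7

B7 G#7 E7 Dbb8 E7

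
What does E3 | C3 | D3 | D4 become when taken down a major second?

D3 Bb2 C3 C4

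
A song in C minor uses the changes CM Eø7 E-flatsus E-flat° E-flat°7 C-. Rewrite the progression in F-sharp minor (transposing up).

F#M A#ø7 Asus A° A°7 F#-

C minor up to F-sharp minor is an augmented fourth; each chord root moves by that interval while the quality stays the same.
CM: root C up an augmented fourth → F#, giving F#M.
Eø7: root E up an augmented fourth → A#, giving A#ø7.
E-flatsus: root E-flat up an augmented fourth → A, giving Asus.
E-flat°: root E-flat up an augmented fourth → A, giving A°.
E-flat°7: root E-flat up an augmented fourth → A, giving A°7.
C-: root C up an augmented fourth → F#, giving F#-.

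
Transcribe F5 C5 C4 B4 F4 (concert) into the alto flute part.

Bb5 F5 F4 E5 Bb4

Written C4 sounds as G3 on the alto flute, so concert pitches are written a perfect fourth up.
F5 → Bb5
C5 → F5
C4 → F4
B4 → E5
F4 → Bb4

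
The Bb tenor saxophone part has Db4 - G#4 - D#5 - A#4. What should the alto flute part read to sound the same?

First find concert pitch: the Bb tenor saxophone sounds a major ninth below written, so Db4 G#4 D#5 A#4 sounds Cb3 F#3 C#4 G#3.
Then write for alto flute: it sounds a perfect fourth below written, so the part must be a perfect fourth above concert.
Cb3 → Fb3
F#3 → B3
C#4 → F#4
G#3 → C#4

Fb3 B3 F#4 C#4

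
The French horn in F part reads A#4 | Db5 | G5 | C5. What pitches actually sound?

D#4 Gb4 C5 F4

Written C4 on the French horn in F sounds as F3, a perfect fifth lower; apply that shift to every note.
A#4 -> D#4
Db5 -> Gb4
G5 -> C5
C5 -> F4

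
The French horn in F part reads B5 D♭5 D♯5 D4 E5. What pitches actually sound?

Written C4 on the French horn in F sounds as F3, a perfect fifth lower; apply that shift to every note.
B5 becomes E5
Db5 becomes Gb4
D#5 becomes G#4
D4 becomes G3
E5 becomes A4

E5 Gb4 G#4 G3 A4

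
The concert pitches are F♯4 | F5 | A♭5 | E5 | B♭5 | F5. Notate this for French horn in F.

C#5 C6 Eb6 B5 F6 C6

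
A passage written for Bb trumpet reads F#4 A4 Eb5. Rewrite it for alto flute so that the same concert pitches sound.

A4 C5 Gb5

First find concert pitch: the Bb trumpet sounds a major second below written, so F#4 A4 Eb5 sounds E4 G4 Db5.
Then write for alto flute: it sounds a perfect fourth below written, so the part must be a perfect fourth above concert.
E4 → A4
G4 → C5
Db5 → Gb5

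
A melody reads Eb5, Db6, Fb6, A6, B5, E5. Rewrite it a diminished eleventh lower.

B3 A4 C5 E#5 F##4 B#3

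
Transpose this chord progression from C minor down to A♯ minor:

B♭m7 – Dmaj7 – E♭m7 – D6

G#m7 B#maj7 C#m7 B#6

C minor down to A♯ minor is a diminished third; each chord root moves by that interval while the quality stays the same.
B♭m7: root B♭ down a diminished third → G#, giving G#m7.
Dmaj7: root D down a diminished third → B#, giving B#maj7.
E♭m7: root E♭ down a diminished third → C#, giving C#m7.
D6: root D down a diminished third → B#, giving B#6.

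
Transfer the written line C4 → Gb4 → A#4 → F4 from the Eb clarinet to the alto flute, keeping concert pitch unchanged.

Ab4 Ebb5 F#5 Db5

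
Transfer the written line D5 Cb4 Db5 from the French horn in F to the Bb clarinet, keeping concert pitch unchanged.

A4 Gb3 Ab4

First find concert pitch: the French horn in F sounds a perfect fifth below written, so D5 Cb4 Db5 sounds G4 Fb3 Gb4.
Then write for Bb clarinet: it sounds a major second below written, so the part must be a major second above concert.
G4 → A4
Fb3 → Gb3
Gb4 → Ab4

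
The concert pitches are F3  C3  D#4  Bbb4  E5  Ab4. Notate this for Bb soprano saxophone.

G3 D3 E#4 Cb5 F#5 Bb4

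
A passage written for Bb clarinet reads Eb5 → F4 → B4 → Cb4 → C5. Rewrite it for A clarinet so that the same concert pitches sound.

First find concert pitch: the Bb clarinet sounds a major second below written, so Eb5 F4 B4 Cb4 C5 sounds Db5 Eb4 A4 Bbb3 Bb4.
Then write for A clarinet: it sounds a minor third below written, so the part must be a minor third above concert.
Db5 → Fb5
Eb4 → Gb4
A4 → C5
Bbb3 → Dbb4
Bb4 → Db5

Fb5 Gb4 C5 Dbb4 Db5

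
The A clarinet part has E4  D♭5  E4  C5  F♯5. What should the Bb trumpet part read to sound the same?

D#4 C5 D#4 B4 E#5

First find concert pitch: the A clarinet sounds a minor third below written, so E4 D♭5 E4 C5 F♯5 sounds C#4 Bb4 C#4 A4 D#5.
Then write for Bb trumpet: it sounds a major second below written, so the part must be a major second above concert.
C#4 → D#4
Bb4 → C5
C#4 → D#4
A4 → B4
D#5 → E#5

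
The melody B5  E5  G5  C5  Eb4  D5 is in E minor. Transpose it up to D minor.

From E up to D is a minor seventh; apply that to each pitch.
B5 to A6
E5 to D6
G5 to F6
C5 to Bb5
Eb4 to Db5
D5 to C6

A6 D6 F6 Bb5 Db5 C6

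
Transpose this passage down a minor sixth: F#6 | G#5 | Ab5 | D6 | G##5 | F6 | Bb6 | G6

A#5 B#4 C5 F#5 B##4 A5 D6 B5

F#6 to A#5
G#5 to B#4
Ab5 to C5
D6 to F#5
G##5 to B##4
F6 to A5
Bb6 to D6
G6 to B5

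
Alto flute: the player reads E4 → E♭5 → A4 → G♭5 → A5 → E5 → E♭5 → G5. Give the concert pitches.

Written C4 on the alto flute sounds as G3, a perfect fourth lower; apply that shift to every note.
E4 -> B3
Eb5 -> Bb4
A4 -> E4
Gb5 -> Db5
A5 -> E5
E5 -> B4
Eb5 -> Bb4
G5 -> D5

B3 Bb4 E4 Db5 E5 B4 Bb4 D5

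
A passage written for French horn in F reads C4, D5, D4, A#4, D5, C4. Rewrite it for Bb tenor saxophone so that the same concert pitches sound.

G4 A5 A4 E#5 A5 G4

First find concert pitch: the French horn in F sounds a perfect fifth below written, so C4 D5 D4 A#4 D5 C4 sounds F3 G4 G3 D#4 G4 F3.
Then write for Bb tenor saxophone: it sounds a major ninth below written, so the part must be a major ninth above concert.
F3 → G4
G4 → A5
G3 → A4
D#4 → E#5
G4 → A5
F3 → G4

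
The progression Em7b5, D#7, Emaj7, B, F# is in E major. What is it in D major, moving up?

E major up to D major is a minor seventh; each chord root moves by that interval while the quality stays the same.
Em7b5: root E up a minor seventh → D, giving Dm7b5.
D#7: root D# up a minor seventh → C#, giving C#7.
Emaj7: root E up a minor seventh → D, giving Dmaj7.
B: root B up a minor seventh → A, giving A.
F#: root F# up a minor seventh → E, giving E.

Dm7b5 C#7 Dmaj7 A E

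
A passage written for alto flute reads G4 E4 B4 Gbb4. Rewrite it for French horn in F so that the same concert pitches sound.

A4 F#4 C#5 Abb4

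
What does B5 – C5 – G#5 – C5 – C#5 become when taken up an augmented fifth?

F##6 G#5 D##6 G#5 G##5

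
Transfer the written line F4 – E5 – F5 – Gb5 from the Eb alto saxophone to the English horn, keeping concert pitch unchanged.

First find concert pitch: the Eb alto saxophone sounds a major sixth below written, so F4 E5 F5 Gb5 sounds Ab3 G4 Ab4 Bbb4.
Then write for English horn: it sounds a perfect fifth below written, so the part must be a perfect fifth above concert.
Ab3 → Eb4
G4 → D5
Ab4 → Eb5
Bbb4 → Fb5

Eb4 D5 Eb5 Fb5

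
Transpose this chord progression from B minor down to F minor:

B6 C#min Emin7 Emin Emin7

F6 Gmin Bbmin7 Bbmin Bbmin7

B minor down to F minor is an augmented fourth; each chord root moves by that interval while the quality stays the same.
B6: root B down an augmented fourth → F, giving F6.
C#min: root C# down an augmented fourth → G, giving Gmin.
Emin7: root E down an augmented fourth → Bb, giving Bbmin7.
Emin: root E down an augmented fourth → Bb, giving Bbmin.
Emin7: root E down an augmented fourth → Bb, giving Bbmin7.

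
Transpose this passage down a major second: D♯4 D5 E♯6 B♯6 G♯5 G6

D#4 gives C#4
D5 gives C5
E#6 gives D#6
B#6 gives A#6
G#5 gives F#5
G6 gives F6

C#4 C5 D#6 A#6 F#5 F6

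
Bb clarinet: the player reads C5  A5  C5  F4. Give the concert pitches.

Bb4 G5 Bb4 Eb4

The Bb clarinet sounds a major second below written, so transpose each written note down a major second.
C5 -> Bb4
A5 -> G5
C5 -> Bb4
F4 -> Eb4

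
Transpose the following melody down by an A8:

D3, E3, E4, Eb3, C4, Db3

D3 becomes Db2
E3 becomes Eb2
E4 becomes Eb3
Eb3 becomes Ebb2
C4 becomes Cb3
Db3 becomes Dbb2

Db2 Eb2 Eb3 Ebb2 Cb3 Dbb2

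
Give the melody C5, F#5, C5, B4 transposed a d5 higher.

Gb5 C6 Gb5 F5

C5 → Gb5
F#5 → C6
C5 → Gb5
B4 → F5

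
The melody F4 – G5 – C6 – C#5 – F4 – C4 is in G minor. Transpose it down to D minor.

C4 D5 G5 G#4 C4 G3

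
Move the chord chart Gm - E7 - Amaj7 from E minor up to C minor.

Ebm C7 Fmaj7

E minor up to C minor is a minor sixth; each chord root moves by that interval while the quality stays the same.
Gm: root G up a minor sixth → Eb, giving Ebm.
E7: root E up a minor sixth → C, giving C7.
Amaj7: root A up a minor sixth → F, giving Fmaj7.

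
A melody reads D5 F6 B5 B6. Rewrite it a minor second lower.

D5 gives C#5
F6 gives E6
B5 gives A#5
B6 gives A#6

C#5 E6 A#5 A#6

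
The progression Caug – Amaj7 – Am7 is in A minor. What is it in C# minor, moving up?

A minor up to C# minor is a major third; each chord root moves by that interval while the quality stays the same.
Caug: root C up a major third → E, giving Eaug.
Amaj7: root A up a major third → C#, giving C#maj7.
Am7: root A up a major third → C#, giving C#m7.

Eaug C#maj7 C#m7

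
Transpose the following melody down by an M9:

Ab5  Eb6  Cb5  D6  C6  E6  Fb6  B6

Gb4 Db5 Bbb3 C5 Bb4 D5 Ebb5 A5

Ab5 down a major ninth is Gb4.
Eb6: a ninth down reaches D, and 14 semitones makes it Db5.
A major ninth down from Cb5 gives Bbb3.
D6 down a major ninth is C5.
C6: a ninth down reaches B, and 14 semitones makes it Bb4.
E6 down a major ninth is D5.
A major ninth down from Fb6 gives Ebb5.
B6 down a major ninth is A5.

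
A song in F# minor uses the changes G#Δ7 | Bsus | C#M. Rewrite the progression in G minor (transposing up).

AΔ7 Csus DM

F# minor up to G minor is a minor second; each chord root moves by that interval while the quality stays the same.
G#Δ7: root G# up a minor second → A, giving AΔ7.
Bsus: root B up a minor second → C, giving Csus.
C#M: root C# up a minor second → D, giving DM.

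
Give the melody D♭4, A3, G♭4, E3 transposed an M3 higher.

F4 C#4 Bb4 G#3

Db4 gives F4
A3 gives C#4
Gb4 gives Bb4
E3 gives G#3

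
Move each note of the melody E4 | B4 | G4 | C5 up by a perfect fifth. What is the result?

B4 F#5 D5 G5

E4 up a perfect fifth is B4.
A perfect fifth up from B4 gives F#5.
G4: a fifth up reaches D, and 7 semitones makes it D5.
C5: a fifth up reaches G, and 7 semitones makes it G5.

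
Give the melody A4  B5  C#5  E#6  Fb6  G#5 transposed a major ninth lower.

G3 A4 B3 D#5 Ebb5 F#4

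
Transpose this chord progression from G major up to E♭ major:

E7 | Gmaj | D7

C7 Ebmaj Bb7

G major up to E♭ major is a minor sixth; each chord root moves by that interval while the quality stays the same.
E7: root E up a minor sixth → C, giving C7.
Gmaj: root G up a minor sixth → Eb, giving Ebmaj.
D7: root D up a minor sixth → Bb, giving Bb7.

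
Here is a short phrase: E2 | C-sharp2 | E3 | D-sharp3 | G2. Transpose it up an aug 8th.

E#3 C##3 E#4 D##4 G#3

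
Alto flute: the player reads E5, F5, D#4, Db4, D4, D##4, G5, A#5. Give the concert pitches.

The alto flute sounds a perfect fourth below written, so transpose each written note down a perfect fourth.
E5 gives B4
F5 gives C5
D#4 gives A#3
Db4 gives Ab3
D4 gives A3
D##4 gives A##3
G5 gives D5
A#5 gives E#5

B4 C5 A#3 Ab3 A3 A##3 D5 E#5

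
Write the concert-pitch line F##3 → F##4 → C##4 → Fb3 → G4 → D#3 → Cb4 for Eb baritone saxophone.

The Eb baritone saxophone sounds a major thirteenth below written, so the written part must be a major thirteenth above concert — transpose each note up.
F##3 -> D##5
F##4 -> D##6
C##4 -> A##5
Fb3 -> Db5
G4 -> E6
D#3 -> B#4
Cb4 -> Ab5

D##5 D##6 A##5 Db5 E6 B#4 Ab5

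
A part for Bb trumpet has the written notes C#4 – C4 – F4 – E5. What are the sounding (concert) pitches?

B3 Bb3 Eb4 D5

Written C4 on the Bb trumpet sounds as Bb3, a major second lower; apply that shift to every note.
C#4 -> B3
C4 -> Bb3
F4 -> Eb4
E5 -> D5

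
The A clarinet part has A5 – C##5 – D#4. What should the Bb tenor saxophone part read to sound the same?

First find concert pitch: the A clarinet sounds a minor third below written, so A5 C##5 D#4 sounds F#5 A##4 B#3.
Then write for Bb tenor saxophone: it sounds a major ninth below written, so the part must be a major ninth above concert.
F#5 → G#6
A##4 → B##5
B#3 → C##5

G#6 B##5 C##5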